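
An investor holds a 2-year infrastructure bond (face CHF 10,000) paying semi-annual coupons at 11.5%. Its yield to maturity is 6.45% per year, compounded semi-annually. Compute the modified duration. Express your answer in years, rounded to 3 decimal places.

Periodic yield y = 0.03225. First find Macaulay duration:
  t   CF        PV=CF/(1+0.03225)^t    t·PV
  1       575.00       557.0356       557.0356
  2       575.00       539.6325     1,079.2649
  3       575.00       522.7730     1,568.3191
  4    10,575.00     9,314.0981    37,256.3926
  Σ                 10,933.5392    40,461.0122
P = 10,933.5392; Macaulay duration = 40,461.0122 / 10,933.5392 = 3.70063 half-year periods = 1.85032 years.
Modified duration = D_Mac / (1 + y) = 1.85032 / 1.03225 = 1.79251 years.

1.793 years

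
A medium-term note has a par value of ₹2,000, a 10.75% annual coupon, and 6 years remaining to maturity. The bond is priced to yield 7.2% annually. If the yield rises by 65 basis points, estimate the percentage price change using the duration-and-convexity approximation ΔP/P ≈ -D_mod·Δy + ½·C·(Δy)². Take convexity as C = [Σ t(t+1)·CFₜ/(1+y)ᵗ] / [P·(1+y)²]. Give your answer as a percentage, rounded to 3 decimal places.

With y = 0.072:
  t   CF        PV=CF/(1+0.072)^t    t·PV        t(t+1)·PV
  1       215.00       200.5597       200.5597         401.1194
  2       215.00       187.0893       374.1785       1,122.5356
  3       215.00       174.5236       523.5707       2,094.2829
  4       215.00       162.8018       651.2074       3,256.0369
  5       215.00       151.8674       759.3370       4,556.0217
  6     2,215.00     1,459.5031     8,757.0185      61,299.1297
  Σ                  2,336.3449    11,265.8718      72,729.1263
P = 2,336.3449; D_Mac = 4.82201 yrs; D_mod = 4.49814 yrs; C = 27.08831.
Duration effect: -4.49814 × (+0.0065) = -0.029238
Convexity effect: 0.5 × 27.08831 × (0.0065)² = +0.0005722
ΔP/P ≈ -0.029238 + 0.0005722 = -0.028666 = -2.8666%.

-2.867%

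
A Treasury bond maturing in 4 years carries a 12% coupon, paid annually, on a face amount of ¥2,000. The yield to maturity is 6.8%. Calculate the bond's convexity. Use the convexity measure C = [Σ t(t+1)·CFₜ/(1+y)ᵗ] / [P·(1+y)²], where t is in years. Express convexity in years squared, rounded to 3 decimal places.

14.343

With y = 0.068:
  t   CF        PV=CF/(1+0.068)^t    t·PV        t(t+1)·PV
  1       240.00       224.7191       224.7191         449.4382
  2       240.00       210.4111       420.8223       1,262.4669
  3       240.00       197.0142       591.0425       2,364.1702
  4     2,240.00     1,721.7219     6,886.8877      34,434.4383
  Σ                  2,353.8663     8,123.4716      38,510.5135
P = 2,353.8663.
Convexity = Σ t(t+1)·PV / [P·(1+y)²] = 38,510.5135 / (2,353.8663 × 1.140624) = 14.34350.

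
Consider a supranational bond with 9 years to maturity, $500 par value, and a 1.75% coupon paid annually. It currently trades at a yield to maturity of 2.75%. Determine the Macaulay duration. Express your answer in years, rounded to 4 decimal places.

Periodic yield y = 0.0275. Discount each cash flow and weight by its year:
  t   CF        PV=CF/(1+0.0275)^t    t·PV
  1         8.75         8.5158         8.5158
  2         8.75         8.2879        16.5758
  3         8.75         8.0661        24.1982
  4         8.75         7.8502        31.4008
  5         8.75         7.6401        38.2005
  6         8.75         7.4356        44.6137
  7         8.75         7.2366        50.6563
  8         8.75         7.0429        56.3434
  9       508.75       398.5364     3,586.8272
  Σ                    460.6116     3,857.3318
Price P = Σ PV = 460.6116.
Macaulay duration = Σ(t·PV) / P = 3,857.3318 / 460.6116 = 8.37437 years.

8.3744 years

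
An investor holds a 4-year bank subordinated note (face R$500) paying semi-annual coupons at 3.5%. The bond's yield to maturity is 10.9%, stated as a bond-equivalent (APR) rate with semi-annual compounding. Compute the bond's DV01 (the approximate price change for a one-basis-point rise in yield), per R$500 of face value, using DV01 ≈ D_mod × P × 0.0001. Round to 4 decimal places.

R$0.1352

Periodic yield y = 0.0545.
  t   CF        PV=CF/(1+0.0545)^t    t·PV
  1         8.75         8.2978         8.2978
  2         8.75         7.8689        15.7378
  3         8.75         7.4622        22.3867
  4         8.75         7.0766        28.3062
  5         8.75         6.7108        33.5541
  6         8.75         6.3640        38.1839
  7         8.75         6.0351        42.2455
  8       508.75       332.7605     2,662.0839
  Σ                    382.5758     2,850.7957
P = 382.5758; D_Mac = 7.45158 half-year periods = 3.72579 yrs; D_mod = 3.53323 yrs.
DV01 ≈ 3.53323 × 382.5758 × 0.0001 = 0.135173.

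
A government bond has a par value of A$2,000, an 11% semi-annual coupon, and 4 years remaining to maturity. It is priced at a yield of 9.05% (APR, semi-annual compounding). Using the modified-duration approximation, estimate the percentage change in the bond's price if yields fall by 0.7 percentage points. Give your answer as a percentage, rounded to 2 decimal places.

Periodic yield y = 0.04525. Modified duration first:
  t   CF        PV=CF/(1+0.04525)^t    t·PV
  1       110.00       105.2380       105.2380
  2       110.00       100.6821       201.3642
  3       110.00        96.3235       288.9704
  4       110.00        92.1535       368.6141
  5       110.00        88.1641       440.8205
  6       110.00        84.3474       506.0843
  7       110.00        80.6959       564.8713
  8     2,110.00     1,480.8840    11,847.0721
  Σ                  2,128.4885    14,323.0350
P = 2,128.4885; D_Mac = 6.72920 half-year periods = 3.36460 yrs; D_mod = 3.36460/(1+0.04525) = 3.21895 yrs.
ΔP/P ≈ -D_mod · Δy = -3.21895 × (-0.007) = +0.022533 = +2.2533%.

+2.25%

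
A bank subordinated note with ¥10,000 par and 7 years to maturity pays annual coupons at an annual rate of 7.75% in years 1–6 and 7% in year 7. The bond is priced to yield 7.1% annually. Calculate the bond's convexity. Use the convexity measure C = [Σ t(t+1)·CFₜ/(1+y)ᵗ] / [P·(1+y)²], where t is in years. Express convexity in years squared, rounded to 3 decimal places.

36.694

With y = 0.071:
  t   CF        PV=CF/(1+0.071)^t    t·PV        t(t+1)·PV
  1       775.00       723.6228       723.6228       1,447.2456
  2       775.00       675.6515     1,351.3030       4,053.9091
  3       775.00       630.8604     1,892.5813       7,570.3252
  4       775.00       589.0387     2,356.1547      11,780.7737
  5       775.00       549.9894     2,749.9472      16,499.6831
  6       775.00       513.5289     3,081.1733      21,568.2132
  7    10,700.00     6,619.9923    46,339.9458     370,719.5667
  Σ                 10,302.6840    58,494.7282     433,639.7167
P = 10,302.6840.
Convexity = Σ t(t+1)·PV / [P·(1+y)²] = 433,639.7167 / (10,302.6840 × 1.147041) = 36.69439.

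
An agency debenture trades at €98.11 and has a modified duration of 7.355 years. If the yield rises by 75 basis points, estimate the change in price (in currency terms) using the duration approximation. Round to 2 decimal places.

-€5.41

Duration approximation: ΔP/P ≈ -D_mod · Δy = -7.355 × (+0.0075) = -0.0551625.
ΔP ≈ 98.11 × (-0.0551625) = -5.411992875.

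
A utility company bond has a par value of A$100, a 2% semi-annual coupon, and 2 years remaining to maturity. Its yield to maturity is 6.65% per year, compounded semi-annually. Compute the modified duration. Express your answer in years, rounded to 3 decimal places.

1.906 years

Periodic yield y = 0.03325. First find Macaulay duration:
  t   CF        PV=CF/(1+0.03325)^t    t·PV
  1         1.00         0.9678         0.9678
  2         1.00         0.9367         1.8734
  3         1.00         0.9065         2.7196
  4       101.00        88.6135       354.4539
  Σ                     91.4245       360.0146
P = 91.4245; Macaulay duration = 360.0146 / 91.4245 = 3.93784 half-year periods = 1.96892 years.
Modified duration = D_Mac / (1 + y) = 1.96892 / 1.03325 = 1.90556 years.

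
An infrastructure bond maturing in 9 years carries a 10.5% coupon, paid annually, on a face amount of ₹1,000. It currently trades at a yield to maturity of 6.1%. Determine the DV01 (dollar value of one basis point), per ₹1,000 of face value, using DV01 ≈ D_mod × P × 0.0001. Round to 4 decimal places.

₹0.8066

Periodic yield y = 0.061.
  t   CF        PV=CF/(1+0.061)^t    t·PV
  1       105.00        98.9632        98.9632
  2       105.00        93.2736       186.5471
  3       105.00        87.9110       263.7330
  4       105.00        82.8567       331.4269
  5       105.00        78.0930       390.4652
  6       105.00        73.6033       441.6195
  7       105.00        69.3716       485.6011
  8       105.00        65.3832       523.0657
  9     1,105.00       648.5207     5,836.6860
  Σ                  1,297.9763     8,558.1077
P = 1,297.9763; D_Mac = 6.59342 yrs; D_mod = 6.21435 yrs.
DV01 ≈ 6.21435 × 1,297.9763 × 0.0001 = 0.806608.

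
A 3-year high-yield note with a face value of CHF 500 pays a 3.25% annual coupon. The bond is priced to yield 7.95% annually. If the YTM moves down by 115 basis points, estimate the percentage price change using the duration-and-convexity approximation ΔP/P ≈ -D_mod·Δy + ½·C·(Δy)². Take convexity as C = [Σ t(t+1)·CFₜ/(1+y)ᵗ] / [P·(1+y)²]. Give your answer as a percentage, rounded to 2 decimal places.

+3.15%

With y = 0.0795:
  t   CF        PV=CF/(1+0.0795)^t    t·PV        t(t+1)·PV
  1        16.25        15.0533        15.0533          30.1065
  2        16.25        13.9447        27.8893          83.6680
  3       516.25       410.3856     1,231.1568       4,924.6273
  Σ                    439.3835     1,274.0994       5,038.4018
P = 439.3835; D_Mac = 2.89974 yrs; D_mod = 2.68619 yrs; C = 9.84020.
Duration effect: -2.68619 × (-0.0115) = +0.030891
Convexity effect: 0.5 × 9.84020 × (-0.0115)² = +0.0006507
ΔP/P ≈ +0.030891 + 0.0006507 = +0.031542 = +3.1542%.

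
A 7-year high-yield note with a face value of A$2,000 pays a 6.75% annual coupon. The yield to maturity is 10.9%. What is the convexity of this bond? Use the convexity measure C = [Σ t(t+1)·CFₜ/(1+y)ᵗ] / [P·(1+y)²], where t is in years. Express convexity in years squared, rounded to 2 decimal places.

34.03

With y = 0.109:
  t   CF        PV=CF/(1+0.109)^t    t·PV        t(t+1)·PV
  1       135.00       121.7313       121.7313         243.4626
  2       135.00       109.7667       219.5334         658.6003
  3       135.00        98.9781       296.9343       1,187.7372
  4       135.00        89.2499       356.9995       1,784.9974
  5       135.00        80.4778       402.3889       2,414.3337
  6       135.00        72.5679       435.4073       3,047.8514
  7     2,135.00     1,034.8492     7,243.9442      57,951.5536
  Σ                  1,607.6208     9,076.9390      67,288.5361
P = 1,607.6208.
Convexity = Σ t(t+1)·PV / [P·(1+y)²] = 67,288.5361 / (1,607.6208 × 1.229881) = 34.03254.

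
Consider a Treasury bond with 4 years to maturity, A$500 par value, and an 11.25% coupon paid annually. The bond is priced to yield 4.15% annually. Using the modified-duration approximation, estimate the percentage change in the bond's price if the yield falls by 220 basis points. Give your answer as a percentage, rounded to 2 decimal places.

Periodic yield y = 0.0415. Modified duration first:
  t   CF        PV=CF/(1+0.0415)^t    t·PV
  1        56.25        54.0086        54.0086
  2        56.25        51.8566       103.7132
  3        56.25        49.7903       149.3709
  4       556.25       472.7515     1,891.0060
  Σ                    628.4070     2,198.0988
P = 628.4070; D_Mac = 3.49789 yrs; D_mod = 3.49789/(1+0.0415) = 3.35851 yrs.
ΔP/P ≈ -D_mod · Δy = -3.35851 × (-0.022) = +0.073887 = +7.3887%.

+7.39%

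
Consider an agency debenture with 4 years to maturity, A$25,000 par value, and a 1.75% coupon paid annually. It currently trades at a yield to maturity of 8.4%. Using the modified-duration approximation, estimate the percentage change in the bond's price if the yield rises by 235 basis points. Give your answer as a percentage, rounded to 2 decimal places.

-8.42%

Periodic yield y = 0.084. Modified duration first:
  t   CF        PV=CF/(1+0.084)^t    t·PV
  1       437.50       403.5978       403.5978
  2       437.50       372.3227       744.6454
  3       437.50       343.4711     1,030.4133
  4    25,437.50    18,422.8704    73,691.4817
  Σ                 19,542.2620    75,870.1382
P = 19,542.2620; D_Mac = 3.88236 yrs; D_mod = 3.88236/(1+0.084) = 3.58151 yrs.
ΔP/P ≈ -D_mod · Δy = -3.58151 × (+0.0235) = -0.084166 = -8.4166%.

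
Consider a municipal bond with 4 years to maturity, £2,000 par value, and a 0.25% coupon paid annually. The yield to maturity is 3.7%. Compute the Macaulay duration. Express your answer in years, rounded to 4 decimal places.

3.9838 years

Periodic yield y = 0.037. Discount each cash flow and weight by its year:
  t   CF        PV=CF/(1+0.037)^t    t·PV
  1         5.00         4.8216         4.8216
  2         5.00         4.6496         9.2991
  3         5.00         4.4837        13.4510
  4     2,005.00     1,733.8014     6,935.2056
  Σ                  1,747.7562     6,962.7774
Price P = Σ PV = 1,747.7562.
Macaulay duration = Σ(t·PV) / P = 6,962.7774 / 1,747.7562 = 3.98384 years.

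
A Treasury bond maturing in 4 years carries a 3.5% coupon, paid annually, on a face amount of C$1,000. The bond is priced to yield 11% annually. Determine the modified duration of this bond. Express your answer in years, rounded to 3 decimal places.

3.396 years

Periodic yield y = 0.11. First find Macaulay duration:
  t   CF        PV=CF/(1+0.11)^t    t·PV
  1        35.00        31.5315        31.5315
  2        35.00        28.4068        56.8136
  3        35.00        25.5917        76.7751
  4     1,035.00       681.7866     2,727.1462
  Σ                    767.3166     2,892.2664
P = 767.3166; Macaulay duration = 2,892.2664 / 767.3166 = 3.76933 years.
Modified duration = D_Mac / (1 + y) = 3.76933 / 1.11 = 3.39579 years.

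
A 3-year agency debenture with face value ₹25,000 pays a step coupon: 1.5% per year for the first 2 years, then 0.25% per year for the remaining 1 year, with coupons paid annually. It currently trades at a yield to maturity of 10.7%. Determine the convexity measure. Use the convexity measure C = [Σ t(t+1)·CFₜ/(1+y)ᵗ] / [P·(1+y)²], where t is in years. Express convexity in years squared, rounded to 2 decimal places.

With y = 0.107:
  t   CF        PV=CF/(1+0.107)^t    t·PV        t(t+1)·PV
  1       375.00       338.7534       338.7534         677.5068
  2       375.00       306.0103       612.0206       1,836.0617
  3    25,062.50    18,474.8758    55,424.6274     221,698.5095
  Σ                 19,119.6395    56,375.4013     224,212.0780
P = 19,119.6395.
Convexity = Σ t(t+1)·PV / [P·(1+y)²] = 224,212.0780 / (19,119.6395 × 1.225449) = 9.56939.

9.57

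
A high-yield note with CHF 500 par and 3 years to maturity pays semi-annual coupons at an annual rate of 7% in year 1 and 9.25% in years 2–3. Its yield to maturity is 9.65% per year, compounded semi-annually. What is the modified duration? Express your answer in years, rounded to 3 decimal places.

Periodic yield y = 0.04825. First find Macaulay duration:
  t   CF        PV=CF/(1+0.04825)^t    t·PV
  1       17.500        16.6945        16.6945
  2       17.500        15.9261        31.8521
  3       23.125        20.0765        60.2294
  4       23.125        19.1524        76.6094
  5       23.125        18.2708        91.3540
  6      523.125       394.2904     2,365.7426
  Σ                    484.4106     2,642.4820
P = 484.4106; Macaulay duration = 2,642.4820 / 484.4106 = 5.45505 half-year periods = 2.72752 years.
Modified duration = D_Mac / (1 + y) = 2.72752 / 1.04825 = 2.60198 years.

2.602 years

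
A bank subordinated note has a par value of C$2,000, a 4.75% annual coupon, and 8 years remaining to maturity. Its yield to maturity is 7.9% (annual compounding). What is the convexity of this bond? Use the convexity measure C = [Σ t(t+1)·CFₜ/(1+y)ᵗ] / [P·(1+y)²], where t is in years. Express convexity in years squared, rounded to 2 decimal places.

48.64

With y = 0.079:
  t   CF        PV=CF/(1+0.079)^t    t·PV        t(t+1)·PV
  1        95.00        88.0445        88.0445         176.0890
  2        95.00        81.5982       163.1965         489.5894
  3        95.00        75.6239       226.8718         907.4872
  4        95.00        70.0871       280.3482       1,401.7411
  5        95.00        64.9556       324.7778       1,948.6670
  6        95.00        60.1998       361.1987       2,528.3910
  7        95.00        55.7922       390.5454       3,124.3632
  8     2,095.00     1,140.2825     9,122.2602      82,100.3420
  Σ                  1,636.5838    10,957.2431      92,676.6699
P = 1,636.5838.
Convexity = Σ t(t+1)·PV / [P·(1+y)²] = 92,676.6699 / (1,636.5838 × 1.164241) = 48.63952.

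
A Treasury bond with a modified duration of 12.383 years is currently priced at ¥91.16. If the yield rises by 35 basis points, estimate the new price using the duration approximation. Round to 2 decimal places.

¥87.21

Duration approximation: ΔP/P ≈ -D_mod · Δy = -12.383 × (+0.0035) = -0.0433405.
New price ≈ 91.16 × (1 - 0.0433405) = 87.20908002.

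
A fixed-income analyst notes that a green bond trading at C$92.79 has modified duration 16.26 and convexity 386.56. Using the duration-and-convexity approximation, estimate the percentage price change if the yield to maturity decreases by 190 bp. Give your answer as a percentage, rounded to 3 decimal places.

+37.871%

Duration effect: -D_mod·Δy = -16.26 × (-0.019) = +0.308940
Convexity effect: ½·C·(Δy)² = 0.5 × 386.56 × (-0.019)² = +0.06977408
ΔP/P ≈ +0.308940 + 0.06977408 = +0.37871408
= +37.871408%.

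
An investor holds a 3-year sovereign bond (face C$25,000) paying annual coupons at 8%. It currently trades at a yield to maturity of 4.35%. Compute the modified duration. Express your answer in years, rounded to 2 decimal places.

2.68 years

Periodic yield y = 0.0435. First find Macaulay duration:
  t   CF        PV=CF/(1+0.0435)^t    t·PV
  1     2,000.00     1,916.6267     1,916.6267
  2     2,000.00     1,836.7290     3,673.4580
  3    27,000.00    23,762.1867    71,286.5601
  Σ                 27,515.5425    76,876.6449
P = 27,515.5425; Macaulay duration = 76,876.6449 / 27,515.5425 = 2.79394 years.
Modified duration = D_Mac / (1 + y) = 2.79394 / 1.0435 = 2.67747 years.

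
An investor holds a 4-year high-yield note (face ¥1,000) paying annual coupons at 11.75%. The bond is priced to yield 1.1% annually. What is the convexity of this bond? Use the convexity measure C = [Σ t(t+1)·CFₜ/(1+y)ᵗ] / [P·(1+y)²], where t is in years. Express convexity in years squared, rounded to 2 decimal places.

With y = 0.011:
  t   CF        PV=CF/(1+0.011)^t    t·PV        t(t+1)·PV
  1       117.50       116.2216       116.2216         232.4431
  2       117.50       114.9570       229.9141         689.7422
  3       117.50       113.7063       341.1188       1,364.4752
  4     1,117.50     1,069.6530     4,278.6120      21,393.0598
  Σ                  1,414.5379     4,965.8664      23,679.7203
P = 1,414.5379.
Convexity = Σ t(t+1)·PV / [P·(1+y)²] = 23,679.7203 / (1,414.5379 × 1.022121) = 16.37796.

16.38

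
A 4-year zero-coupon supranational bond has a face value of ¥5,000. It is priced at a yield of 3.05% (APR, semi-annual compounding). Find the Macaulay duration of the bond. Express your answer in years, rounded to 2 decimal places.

A zero-coupon bond has a single cash flow at maturity, so its Macaulay duration equals its maturity: 4 years.
(Equivalently: 8 semi-annual periods ÷ 2 = 4 years.)

4.00 years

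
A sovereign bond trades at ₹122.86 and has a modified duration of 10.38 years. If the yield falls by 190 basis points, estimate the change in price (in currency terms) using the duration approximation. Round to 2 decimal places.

Duration approximation: ΔP/P ≈ -D_mod · Δy = -10.38 × (-0.019) = +0.197220.
ΔP ≈ 122.86 × (+0.197220) = +24.2304492.

+₹24.23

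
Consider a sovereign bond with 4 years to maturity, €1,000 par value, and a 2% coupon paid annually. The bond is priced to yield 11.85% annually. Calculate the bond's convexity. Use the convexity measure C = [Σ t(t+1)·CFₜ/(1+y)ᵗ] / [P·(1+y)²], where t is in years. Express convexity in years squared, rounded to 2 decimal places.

With y = 0.1185:
  t   CF        PV=CF/(1+0.1185)^t    t·PV        t(t+1)·PV
  1        20.00        17.8811        17.8811          35.7622
  2        20.00        15.9867        31.9733          95.9200
  3        20.00        14.2930        42.8789         171.5155
  4     1,020.00       651.7128     2,606.8510      13,034.2550
  Σ                    699.8735     2,699.5843      13,337.4527
P = 699.8735.
Convexity = Σ t(t+1)·PV / [P·(1+y)²] = 13,337.4527 / (699.8735 × 1.251042) = 15.23286.

15.23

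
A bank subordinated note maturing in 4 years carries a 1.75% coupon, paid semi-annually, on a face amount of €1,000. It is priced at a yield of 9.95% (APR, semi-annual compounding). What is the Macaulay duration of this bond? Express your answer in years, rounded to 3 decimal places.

3.855 years

Periodic yield y = 0.04975. Discount each cash flow and weight by its period:
  t   CF        PV=CF/(1+0.04975)^t    t·PV
  1         8.75         8.3353         8.3353
  2         8.75         7.9403        15.8806
  3         8.75         7.5640        22.6919
  4         8.75         7.2055        28.8220
  5         8.75         6.8640        34.3201
  6         8.75         6.5387        39.2323
  7         8.75         6.2288        43.6018
  8     1,008.75       684.0636     5,472.5088
  Σ                    734.7403     5,665.3929
Price P = Σ PV = 734.7403.
Macaulay duration = Σ(t·PV) / P = 5,665.3929 / 734.7403 = 7.71074 half-year periods.
In years: 7.71074 / 2 = 3.85537 years.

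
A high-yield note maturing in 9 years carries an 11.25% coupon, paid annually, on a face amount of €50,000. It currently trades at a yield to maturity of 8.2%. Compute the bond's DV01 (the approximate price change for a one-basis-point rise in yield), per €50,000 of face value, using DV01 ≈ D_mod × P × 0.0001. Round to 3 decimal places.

Periodic yield y = 0.082.
  t   CF        PV=CF/(1+0.082)^t    t·PV
  1     5,625.00     5,198.7061     5,198.7061
  2     5,625.00     4,804.7191     9,609.4383
  3     5,625.00     4,440.5907    13,321.7721
  4     5,625.00     4,104.0579    16,416.2318
  5     5,625.00     3,793.0295    18,965.1476
  6     5,625.00     3,505.5726    21,033.4354
  7     5,625.00     3,239.9007    22,679.3050
  8     5,625.00     2,994.3630    23,954.9036
  9    55,625.00    27,366.8415   246,301.5736
  Σ                 59,447.7811   377,480.5134
P = 59,447.7811; D_Mac = 6.34978 yrs; D_mod = 5.86856 yrs.
DV01 ≈ 5.86856 × 59,447.7811 × 0.0001 = 34.887293.

€34.887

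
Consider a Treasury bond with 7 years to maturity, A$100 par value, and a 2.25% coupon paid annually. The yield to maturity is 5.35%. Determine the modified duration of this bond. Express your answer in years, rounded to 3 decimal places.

6.169 years

Periodic yield y = 0.0535. First find Macaulay duration:
  t   CF        PV=CF/(1+0.0535)^t    t·PV
  1         2.25         2.1357         2.1357
  2         2.25         2.0273         4.0546
  3         2.25         1.9243         5.7730
  4         2.25         1.8266         7.3064
  5         2.25         1.7338         8.6692
  6         2.25         1.6458         9.8748
  7       102.25        70.9940       496.9579
  Σ                     82.2876       534.7715
P = 82.2876; Macaulay duration = 534.7715 / 82.2876 = 6.49881 years.
Modified duration = D_Mac / (1 + y) = 6.49881 / 1.0535 = 6.16878 years.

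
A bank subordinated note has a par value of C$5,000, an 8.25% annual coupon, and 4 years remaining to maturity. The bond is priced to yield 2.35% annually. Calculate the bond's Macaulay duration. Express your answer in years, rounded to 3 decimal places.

Periodic yield y = 0.0235. Discount each cash flow and weight by its year:
  t   CF        PV=CF/(1+0.0235)^t    t·PV
  1       412.50       403.0288       403.0288
  2       412.50       393.7751       787.5502
  3       412.50       384.7339     1,154.2016
  4     5,412.50     4,932.2664    19,729.0654
  Σ                  6,113.8041    22,073.8460
Price P = Σ PV = 6,113.8041.
Macaulay duration = Σ(t·PV) / P = 22,073.8460 / 6,113.8041 = 3.61049 years.

3.610 years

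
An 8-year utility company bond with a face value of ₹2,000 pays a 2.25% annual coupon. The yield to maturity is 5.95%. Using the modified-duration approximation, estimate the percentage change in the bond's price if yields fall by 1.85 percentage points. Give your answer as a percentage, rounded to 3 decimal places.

+12.761%

Periodic yield y = 0.0595. Modified duration first:
  t   CF        PV=CF/(1+0.0595)^t    t·PV
  1        45.00        42.4729        42.4729
  2        45.00        40.0876        80.1753
  3        45.00        37.8364       113.5092
  4        45.00        35.7115       142.8462
  5        45.00        33.7060       168.5302
  6        45.00        31.8132       190.8789
  7        45.00        30.0266       210.1860
  8     2,045.00     1,287.9103    10,303.2826
  Σ                  1,539.5645    11,251.8812
P = 1,539.5645; D_Mac = 7.30848 yrs; D_mod = 7.30848/(1+0.0595) = 6.89805 yrs.
ΔP/P ≈ -D_mod · Δy = -6.89805 × (-0.0185) = +0.127614 = +12.7614%.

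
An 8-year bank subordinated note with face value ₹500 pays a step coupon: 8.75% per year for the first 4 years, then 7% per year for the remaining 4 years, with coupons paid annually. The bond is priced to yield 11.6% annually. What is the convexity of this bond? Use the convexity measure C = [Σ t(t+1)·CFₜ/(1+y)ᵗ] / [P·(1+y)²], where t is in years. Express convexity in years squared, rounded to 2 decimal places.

38.13

With y = 0.116:
  t   CF        PV=CF/(1+0.116)^t    t·PV        t(t+1)·PV
  1        43.75        39.2025        39.2025          78.4050
  2        43.75        35.1277        70.2554         210.7662
  3        43.75        31.4764        94.4293         377.7172
  4        43.75        28.2047       112.8187         564.0937
  5        35.00        20.2184       101.0921         606.5524
  6        35.00        18.1169       108.7011         760.9080
  7        35.00        16.2337       113.6362         909.0896
  8       535.00       222.3516     1,778.8127      16,009.3140
  Σ                    410.9319     2,418.9480      19,516.8461
P = 410.9319.
Convexity = Σ t(t+1)·PV / [P·(1+y)²] = 19,516.8461 / (410.9319 × 1.245456) = 38.13391.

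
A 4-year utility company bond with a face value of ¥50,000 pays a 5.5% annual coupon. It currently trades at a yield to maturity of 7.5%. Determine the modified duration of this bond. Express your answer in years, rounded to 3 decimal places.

Periodic yield y = 0.075. First find Macaulay duration:
  t   CF        PV=CF/(1+0.075)^t    t·PV
  1     2,750.00     2,558.1395     2,558.1395
  2     2,750.00     2,379.6647     4,759.3294
  3     2,750.00     2,213.6416     6,640.9247
  4    52,750.00    39,499.2279   157,996.9118
  Σ                 46,650.6737   171,955.3054
P = 46,650.6737; Macaulay duration = 171,955.3054 / 46,650.6737 = 3.68602 years.
Modified duration = D_Mac / (1 + y) = 3.68602 / 1.075 = 3.42886 years.

3.429 years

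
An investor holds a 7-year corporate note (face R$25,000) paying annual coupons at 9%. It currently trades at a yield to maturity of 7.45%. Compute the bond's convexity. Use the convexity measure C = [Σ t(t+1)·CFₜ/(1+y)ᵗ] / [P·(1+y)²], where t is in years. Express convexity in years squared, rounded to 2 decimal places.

With y = 0.0745:
  t   CF        PV=CF/(1+0.0745)^t    t·PV        t(t+1)·PV
  1     2,250.00     2,093.9972     2,093.9972       4,187.9944
  2     2,250.00     1,948.8108     3,897.6216      11,692.8648
  3     2,250.00     1,813.6908     5,441.0725      21,764.2900
  4     2,250.00     1,687.9394     6,751.7574      33,758.7871
  5     2,250.00     1,570.9068     7,854.5340      47,127.2039
  6     2,250.00     1,461.9886     8,771.9319      61,403.5230
  7    27,250.00    16,478.6477   115,350.5336     922,804.2687
  Σ                 27,055.9813   150,161.4482   1,102,738.9320
P = 27,055.9813.
Convexity = Σ t(t+1)·PV / [P·(1+y)²] = 1,102,738.9320 / (27,055.9813 × 1.154550) = 35.30178.

35.30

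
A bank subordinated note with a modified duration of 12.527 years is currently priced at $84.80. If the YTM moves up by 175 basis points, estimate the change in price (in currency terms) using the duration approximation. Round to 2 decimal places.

Duration approximation: ΔP/P ≈ -D_mod · Δy = -12.527 × (+0.0175) = -0.2192225.
ΔP ≈ 84.80 × (-0.2192225) = -18.590068.

-$18.59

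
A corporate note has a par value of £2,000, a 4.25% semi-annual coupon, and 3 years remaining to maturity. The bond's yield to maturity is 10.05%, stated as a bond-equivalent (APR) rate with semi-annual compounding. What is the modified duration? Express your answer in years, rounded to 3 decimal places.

Periodic yield y = 0.05025. First find Macaulay duration:
  t   CF        PV=CF/(1+0.05025)^t    t·PV
  1        42.50        40.4666        40.4666
  2        42.50        38.5304        77.0608
  3        42.50        36.6869       110.0607
  4        42.50        34.9316       139.7263
  5        42.50        33.2602       166.3012
  6     2,042.50     1,521.9694     9,131.8165
  Σ                  1,705.8451     9,665.4320
P = 1,705.8451; Macaulay duration = 9,665.4320 / 1,705.8451 = 5.66607 half-year periods = 2.83303 years.
Modified duration = D_Mac / (1 + y) = 2.83303 / 1.05025 = 2.69748 years.

2.697 years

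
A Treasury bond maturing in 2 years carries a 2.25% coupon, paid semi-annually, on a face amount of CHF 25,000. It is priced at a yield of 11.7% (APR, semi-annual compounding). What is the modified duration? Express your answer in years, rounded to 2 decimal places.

Periodic yield y = 0.0585. First find Macaulay duration:
  t   CF        PV=CF/(1+0.0585)^t    t·PV
  1       281.25       265.7062       265.7062
  2       281.25       251.0214       502.0429
  3       281.25       237.1483       711.4448
  4    25,281.25    20,138.8698    80,555.4791
  Σ                 20,892.7457    82,034.6730
P = 20,892.7457; Macaulay duration = 82,034.6730 / 20,892.7457 = 3.92647 half-year periods = 1.96323 years.
Modified duration = D_Mac / (1 + y) = 1.96323 / 1.0585 = 1.85473 years.

1.85 years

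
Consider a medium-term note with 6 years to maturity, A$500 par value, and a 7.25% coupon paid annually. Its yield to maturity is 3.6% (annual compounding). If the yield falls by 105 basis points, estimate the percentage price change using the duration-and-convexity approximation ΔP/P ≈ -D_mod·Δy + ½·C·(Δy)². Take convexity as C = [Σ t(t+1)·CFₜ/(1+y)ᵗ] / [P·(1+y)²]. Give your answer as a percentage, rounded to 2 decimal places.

With y = 0.036:
  t   CF        PV=CF/(1+0.036)^t    t·PV        t(t+1)·PV
  1        36.25        34.9903        34.9903          69.9807
  2        36.25        33.7745        67.5489         202.6468
  3        36.25        32.6008        97.8025         391.2100
  4        36.25        31.4680       125.8720         629.3598
  5        36.25        30.3745       151.8725         911.2352
  6       536.25       433.7193     2,602.3159      18,216.2116
  Σ                    596.9275     3,080.4022      20,420.6441
P = 596.9275; D_Mac = 5.16043 yrs; D_mod = 4.98111 yrs; C = 31.87340.
Duration effect: -4.98111 × (-0.0105) = +0.052302
Convexity effect: 0.5 × 31.87340 × (-0.0105)² = +0.0017570
ΔP/P ≈ +0.052302 + 0.0017570 = +0.054059 = +5.4059%.

+5.41%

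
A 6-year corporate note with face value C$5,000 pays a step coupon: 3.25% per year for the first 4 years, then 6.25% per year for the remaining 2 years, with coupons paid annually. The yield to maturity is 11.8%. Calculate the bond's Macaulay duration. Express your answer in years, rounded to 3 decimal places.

Periodic yield y = 0.118. Discount each cash flow and weight by its year:
  t   CF        PV=CF/(1+0.118)^t    t·PV
  1       162.50       145.3488       145.3488
  2       162.50       130.0079       260.0158
  3       162.50       116.2861       348.8584
  4       162.50       104.0126       416.0506
  5       312.50       178.9126       894.5632
  6     5,312.50     2,720.4962    16,322.9771
  Σ                  3,395.0643    18,387.8139
Price P = Σ PV = 3,395.0643.
Macaulay duration = Σ(t·PV) / P = 18,387.8139 / 3,395.0643 = 5.41604 years.

5.416 years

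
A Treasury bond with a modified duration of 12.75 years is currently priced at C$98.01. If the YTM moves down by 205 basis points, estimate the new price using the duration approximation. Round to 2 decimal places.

Duration approximation: ΔP/P ≈ -D_mod · Δy = -12.75 × (-0.0205) = +0.261375.
New price ≈ 98.01 × (1 + 0.261375) = 123.62736375.

C$123.63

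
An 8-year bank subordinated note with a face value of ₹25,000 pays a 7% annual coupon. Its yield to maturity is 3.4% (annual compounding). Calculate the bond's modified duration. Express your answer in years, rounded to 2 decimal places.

Periodic yield y = 0.034. First find Macaulay duration:
  t   CF        PV=CF/(1+0.034)^t    t·PV
  1     1,750.00     1,692.4565     1,692.4565
  2     1,750.00     1,636.8051     3,273.6102
  3     1,750.00     1,582.9837     4,748.9510
  4     1,750.00     1,530.9320     6,123.7279
  5     1,750.00     1,480.5919     7,402.9593
  6     1,750.00     1,431.9070     8,591.4421
  7     1,750.00     1,384.8230     9,693.7612
  8    26,750.00    20,471.9625   163,775.6996
  Σ                 31,212.4616   205,302.6077
P = 31,212.4616; Macaulay duration = 205,302.6077 / 31,212.4616 = 6.57758 years.
Modified duration = D_Mac / (1 + y) = 6.57758 / 1.034 = 6.36130 years.

6.36 years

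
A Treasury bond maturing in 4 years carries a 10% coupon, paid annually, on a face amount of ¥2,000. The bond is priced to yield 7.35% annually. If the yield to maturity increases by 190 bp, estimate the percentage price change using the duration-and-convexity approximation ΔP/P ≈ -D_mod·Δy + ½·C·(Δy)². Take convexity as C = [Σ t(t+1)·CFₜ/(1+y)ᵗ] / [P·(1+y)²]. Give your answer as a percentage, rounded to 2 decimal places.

With y = 0.0735:
  t   CF        PV=CF/(1+0.0735)^t    t·PV        t(t+1)·PV
  1       200.00       186.3065       186.3065         372.6129
  2       200.00       173.5505       347.1010       1,041.3031
  3       200.00       161.6679       485.0038       1,940.0150
  4     2,200.00     1,656.5879     6,626.3516      33,131.7581
  Σ                  2,178.1128     7,644.7629      36,485.6891
P = 2,178.1128; D_Mac = 3.50981 yrs; D_mod = 3.26950 yrs; C = 14.53577.
Duration effect: -3.26950 × (+0.019) = -0.062121
Convexity effect: 0.5 × 14.53577 × (0.019)² = +0.0026237
ΔP/P ≈ -0.062121 + 0.0026237 = -0.059497 = -5.9497%.

-5.95%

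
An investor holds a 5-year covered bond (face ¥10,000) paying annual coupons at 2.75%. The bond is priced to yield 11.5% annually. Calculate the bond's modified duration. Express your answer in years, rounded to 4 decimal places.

4.1911 years

Periodic yield y = 0.115. First find Macaulay duration:
  t   CF        PV=CF/(1+0.115)^t    t·PV
  1       275.00       246.6368       246.6368
  2       275.00       221.1989       442.3978
  3       275.00       198.3847       595.1540
  4       275.00       177.9235       711.6939
  5    10,275.00     5,962.2131    29,811.0654
  Σ                  6,806.3569    31,806.9479
P = 6,806.3569; Macaulay duration = 31,806.9479 / 6,806.3569 = 4.67312 years.
Modified duration = D_Mac / (1 + y) = 4.67312 / 1.115 = 4.19114 years.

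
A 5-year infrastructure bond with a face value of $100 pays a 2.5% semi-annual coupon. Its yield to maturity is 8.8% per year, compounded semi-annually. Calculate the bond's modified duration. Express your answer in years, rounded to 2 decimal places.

4.48 years

Periodic yield y = 0.044. First find Macaulay duration:
  t   CF        PV=CF/(1+0.044)^t    t·PV
  1         1.25         1.1973         1.1973
  2         1.25         1.1469         2.2937
  3         1.25         1.0985         3.2956
  4         1.25         1.0522         4.2089
  5         1.25         1.0079         5.0394
  6         1.25         0.9654         5.7924
  7         1.25         0.9247         6.4730
  8         1.25         0.8857         7.0859
  9         1.25         0.8484         7.6357
  10      101.25        65.8249       658.2488
  Σ                     74.9519       701.2706
P = 74.9519; Macaulay duration = 701.2706 / 74.9519 = 9.35627 half-year periods = 4.67814 years.
Modified duration = D_Mac / (1 + y) = 4.67814 / 1.044 = 4.48097 years.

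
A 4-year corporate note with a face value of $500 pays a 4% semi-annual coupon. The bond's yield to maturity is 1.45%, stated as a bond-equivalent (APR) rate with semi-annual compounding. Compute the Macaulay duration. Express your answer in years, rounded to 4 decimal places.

Periodic yield y = 0.00725. Discount each cash flow and weight by its period:
  t   CF        PV=CF/(1+0.00725)^t    t·PV
  1        10.00         9.9280         9.9280
  2        10.00         9.8566        19.7131
  3        10.00         9.7856        29.3568
  4        10.00         9.7152        38.8607
  5        10.00         9.6453        48.2263
  6        10.00         9.5758        57.4550
  7        10.00         9.5069        66.5483
  8       510.00       481.3622     3,850.8975
  Σ                    549.3755     4,120.9857
Price P = Σ PV = 549.3755.
Macaulay duration = Σ(t·PV) / P = 4,120.9857 / 549.3755 = 7.50122 half-year periods.
In years: 7.50122 / 2 = 3.75061 years.

3.7506 years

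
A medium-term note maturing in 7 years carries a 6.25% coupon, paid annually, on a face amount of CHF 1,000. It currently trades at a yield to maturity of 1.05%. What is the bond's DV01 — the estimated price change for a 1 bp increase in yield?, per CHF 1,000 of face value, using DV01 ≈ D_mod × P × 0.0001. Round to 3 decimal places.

Periodic yield y = 0.0105.
  t   CF        PV=CF/(1+0.0105)^t    t·PV
  1        62.50        61.8506        61.8506
  2        62.50        61.2079       122.4158
  3        62.50        60.5719       181.7156
  4        62.50        59.9425       239.7699
  5        62.50        59.3196       296.5981
  6        62.50        58.7032       352.2195
  7     1,062.50       987.5855     6,913.0986
  Σ                  1,349.1812     8,167.6682
P = 1,349.1812; D_Mac = 6.05380 yrs; D_mod = 5.99089 yrs.
DV01 ≈ 5.99089 × 1,349.1812 × 0.0001 = 0.808280.

CHF 0.808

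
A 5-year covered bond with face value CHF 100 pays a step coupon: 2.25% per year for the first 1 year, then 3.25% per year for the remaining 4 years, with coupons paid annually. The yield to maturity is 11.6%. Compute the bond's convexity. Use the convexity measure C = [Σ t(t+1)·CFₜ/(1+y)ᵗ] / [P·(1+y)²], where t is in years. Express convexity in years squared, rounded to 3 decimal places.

21.959

With y = 0.116:
  t   CF        PV=CF/(1+0.116)^t    t·PV        t(t+1)·PV
  1         2.25         2.0161         2.0161           4.0323
  2         3.25         2.6095         5.2190          15.6569
  3         3.25         2.3382         7.0147          28.0590
  4         3.25         2.0952         8.3808          41.9041
  5       103.25        59.6443       298.2216       1,789.3296
  Σ                     68.7034       320.8523       1,878.9819
P = 68.7034.
Convexity = Σ t(t+1)·PV / [P·(1+y)²] = 1,878.9819 / (68.7034 × 1.245456) = 21.95918.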